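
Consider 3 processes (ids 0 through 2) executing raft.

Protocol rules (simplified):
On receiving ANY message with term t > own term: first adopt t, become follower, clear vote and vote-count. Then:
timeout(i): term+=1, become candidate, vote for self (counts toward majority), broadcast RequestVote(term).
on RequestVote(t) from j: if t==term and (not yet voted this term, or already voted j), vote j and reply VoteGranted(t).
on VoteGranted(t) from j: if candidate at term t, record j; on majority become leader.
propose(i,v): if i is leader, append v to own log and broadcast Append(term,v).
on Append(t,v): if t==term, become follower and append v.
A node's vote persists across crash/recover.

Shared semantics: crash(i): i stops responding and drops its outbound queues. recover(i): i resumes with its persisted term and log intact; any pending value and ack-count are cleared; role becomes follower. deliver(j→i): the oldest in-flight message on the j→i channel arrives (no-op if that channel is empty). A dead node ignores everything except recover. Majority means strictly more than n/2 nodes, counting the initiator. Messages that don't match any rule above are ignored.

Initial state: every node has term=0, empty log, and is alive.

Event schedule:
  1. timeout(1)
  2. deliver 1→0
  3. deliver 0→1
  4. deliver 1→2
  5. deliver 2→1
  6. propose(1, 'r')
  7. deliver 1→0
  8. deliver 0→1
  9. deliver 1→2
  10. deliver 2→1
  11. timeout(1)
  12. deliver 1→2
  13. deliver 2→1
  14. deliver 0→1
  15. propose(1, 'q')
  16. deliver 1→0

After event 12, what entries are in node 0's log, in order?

after 1 — timeout(1): n1:cand/t1/[-]
after 2 — deliver 1→0: n0:foll/t1/[-]
after 3 — deliver 0→1: n1:lead/t1/[-]
after 4 — deliver 1→2: n2:foll/t1/[-]
after 5 — deliver 2→1: ·
after 6 — propose(1,'r'): n1:lead/t1/[r]
after 7 — deliver 1→0: n0:foll/t1/[r]
after 8 — deliver 0→1: ·
after 9 — deliver 1→2: n2:foll/t1/[r]
after 10 — deliver 2→1: ·
after 11 — timeout(1): n1:cand/t2/[r]
after 12 — deliver 1→2: n2:foll/t2/[r]

r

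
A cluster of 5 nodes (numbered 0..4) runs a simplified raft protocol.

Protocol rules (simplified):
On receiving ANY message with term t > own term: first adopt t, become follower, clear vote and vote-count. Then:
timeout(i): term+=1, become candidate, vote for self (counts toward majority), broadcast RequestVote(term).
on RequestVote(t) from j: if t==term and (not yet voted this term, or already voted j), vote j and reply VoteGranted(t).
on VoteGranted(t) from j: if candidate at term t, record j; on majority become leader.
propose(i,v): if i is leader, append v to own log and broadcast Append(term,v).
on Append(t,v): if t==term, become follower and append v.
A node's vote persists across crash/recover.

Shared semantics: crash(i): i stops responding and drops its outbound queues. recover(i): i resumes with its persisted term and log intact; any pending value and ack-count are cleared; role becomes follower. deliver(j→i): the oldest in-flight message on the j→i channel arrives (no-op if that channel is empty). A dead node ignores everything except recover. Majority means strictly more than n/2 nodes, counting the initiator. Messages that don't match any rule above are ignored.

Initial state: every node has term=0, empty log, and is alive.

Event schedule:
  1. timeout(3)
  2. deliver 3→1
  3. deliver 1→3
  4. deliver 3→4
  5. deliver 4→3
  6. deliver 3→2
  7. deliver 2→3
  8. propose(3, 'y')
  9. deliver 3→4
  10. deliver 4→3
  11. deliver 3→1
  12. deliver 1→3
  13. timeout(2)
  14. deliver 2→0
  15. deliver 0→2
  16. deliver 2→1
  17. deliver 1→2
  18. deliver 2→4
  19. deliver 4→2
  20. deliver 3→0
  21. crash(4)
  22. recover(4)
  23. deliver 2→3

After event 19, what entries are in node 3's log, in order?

after 1 — timeout(3): n3:cand/t1/[-]
after 2 — deliver 3→1: n1:foll/t1/[-]
after 3 — deliver 1→3: ·
after 4 — deliver 3→4: n4:foll/t1/[-]
after 5 — deliver 4→3: n3:lead/t1/[-]
after 6 — deliver 3→2: n2:foll/t1/[-]
after 7 — deliver 2→3: ·
after 8 — propose(3,'y'): n3:lead/t1/[y]
after 9 — deliver 3→4: n4:foll/t1/[y]
after 10 — deliver 4→3: ·
after 11 — deliver 3→1: n1:foll/t1/[y]
after 12 — deliver 1→3: ·
after 13 — timeout(2): n2:cand/t2/[-]
after 14 — deliver 2→0: n0:foll/t2/[-]
after 15 — deliver 0→2: ·
after 16 — deliver 2→1: n1:foll/t2/[y]
after 17 — deliver 1→2: n2:lead/t2/[-]
after 18 — deliver 2→4: n4:foll/t2/[y]
after 19 — deliver 4→2: ·

y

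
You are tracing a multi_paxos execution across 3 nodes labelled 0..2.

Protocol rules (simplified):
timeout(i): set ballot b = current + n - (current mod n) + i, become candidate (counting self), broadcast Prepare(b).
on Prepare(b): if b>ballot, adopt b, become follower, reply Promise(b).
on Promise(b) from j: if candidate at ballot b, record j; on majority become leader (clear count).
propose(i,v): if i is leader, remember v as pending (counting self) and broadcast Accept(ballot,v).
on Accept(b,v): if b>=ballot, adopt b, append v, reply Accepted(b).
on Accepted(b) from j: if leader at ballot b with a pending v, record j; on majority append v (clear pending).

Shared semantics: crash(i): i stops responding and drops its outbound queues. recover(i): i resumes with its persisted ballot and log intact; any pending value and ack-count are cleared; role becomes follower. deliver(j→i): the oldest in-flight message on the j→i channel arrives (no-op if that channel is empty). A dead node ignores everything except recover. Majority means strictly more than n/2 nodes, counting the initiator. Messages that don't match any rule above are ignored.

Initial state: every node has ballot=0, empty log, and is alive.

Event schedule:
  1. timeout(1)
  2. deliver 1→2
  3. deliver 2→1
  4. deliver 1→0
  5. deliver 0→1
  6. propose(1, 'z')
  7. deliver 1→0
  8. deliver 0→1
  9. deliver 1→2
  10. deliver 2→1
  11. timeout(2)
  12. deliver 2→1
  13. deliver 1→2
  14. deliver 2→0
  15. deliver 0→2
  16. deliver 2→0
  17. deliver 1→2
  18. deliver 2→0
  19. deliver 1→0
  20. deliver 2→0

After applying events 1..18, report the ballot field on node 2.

after 1 — timeout(1): n1:cand/b4/[-]
after 2 — deliver 1→2: n2:foll/b4/[-]
after 3 — deliver 2→1: n1:lead/b4/[-]
after 4 — deliver 1→0: n0:foll/b4/[-]
after 5 — deliver 0→1: ·
after 6 — propose(1,'z'): ·
after 7 — deliver 1→0: n0:foll/b4/[z]
after 8 — deliver 0→1: n1:lead/b4/[z]
after 9 — deliver 1→2: n2:foll/b4/[z]
after 10 — deliver 2→1: ·
after 11 — timeout(2): n2:cand/b8/[z]
after 12 — deliver 2→1: n1:foll/b8/[z]
after 13 — deliver 1→2: n2:lead/b8/[z]
after 14 — deliver 2→0: n0:foll/b8/[z]
after 15 — deliver 0→2: ·
after 16 — deliver 2→0: ·
after 17 — deliver 1→2: ·
after 18 — deliver 2→0: ·

8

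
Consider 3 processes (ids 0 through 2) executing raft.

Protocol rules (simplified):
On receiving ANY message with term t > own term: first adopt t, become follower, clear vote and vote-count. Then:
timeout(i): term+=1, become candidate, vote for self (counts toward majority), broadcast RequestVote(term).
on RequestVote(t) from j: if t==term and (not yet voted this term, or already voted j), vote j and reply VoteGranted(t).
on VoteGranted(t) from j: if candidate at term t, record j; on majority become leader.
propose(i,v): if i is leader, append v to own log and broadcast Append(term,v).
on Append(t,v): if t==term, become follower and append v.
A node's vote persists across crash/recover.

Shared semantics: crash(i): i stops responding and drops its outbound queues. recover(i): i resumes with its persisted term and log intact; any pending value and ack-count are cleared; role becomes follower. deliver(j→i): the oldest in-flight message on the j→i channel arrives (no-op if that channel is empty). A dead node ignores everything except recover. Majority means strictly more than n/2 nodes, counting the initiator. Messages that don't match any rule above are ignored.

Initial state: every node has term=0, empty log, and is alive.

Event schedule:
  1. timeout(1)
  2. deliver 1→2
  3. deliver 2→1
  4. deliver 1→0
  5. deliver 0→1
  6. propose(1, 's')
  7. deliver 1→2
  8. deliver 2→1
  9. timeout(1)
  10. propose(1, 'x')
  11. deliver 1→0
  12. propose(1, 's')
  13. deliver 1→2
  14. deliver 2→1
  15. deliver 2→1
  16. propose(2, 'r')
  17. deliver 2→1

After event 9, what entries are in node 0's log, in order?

empty

[1] timeout(1) → N1(cand t1 [-])
[2] deliver 1→2 → N2(foll t1 [-])
[3] deliver 2→1 → N1(lead t1 [-])
[4] deliver 1→0 → N0(foll t1 [-])
[5] deliver 0→1 → ∅
[6] propose(1,'s') → N1(lead t1 [s])
[7] deliver 1→2 → N2(foll t1 [s])
[8] deliver 2→1 → ∅
[9] timeout(1) → N1(cand t2 [s])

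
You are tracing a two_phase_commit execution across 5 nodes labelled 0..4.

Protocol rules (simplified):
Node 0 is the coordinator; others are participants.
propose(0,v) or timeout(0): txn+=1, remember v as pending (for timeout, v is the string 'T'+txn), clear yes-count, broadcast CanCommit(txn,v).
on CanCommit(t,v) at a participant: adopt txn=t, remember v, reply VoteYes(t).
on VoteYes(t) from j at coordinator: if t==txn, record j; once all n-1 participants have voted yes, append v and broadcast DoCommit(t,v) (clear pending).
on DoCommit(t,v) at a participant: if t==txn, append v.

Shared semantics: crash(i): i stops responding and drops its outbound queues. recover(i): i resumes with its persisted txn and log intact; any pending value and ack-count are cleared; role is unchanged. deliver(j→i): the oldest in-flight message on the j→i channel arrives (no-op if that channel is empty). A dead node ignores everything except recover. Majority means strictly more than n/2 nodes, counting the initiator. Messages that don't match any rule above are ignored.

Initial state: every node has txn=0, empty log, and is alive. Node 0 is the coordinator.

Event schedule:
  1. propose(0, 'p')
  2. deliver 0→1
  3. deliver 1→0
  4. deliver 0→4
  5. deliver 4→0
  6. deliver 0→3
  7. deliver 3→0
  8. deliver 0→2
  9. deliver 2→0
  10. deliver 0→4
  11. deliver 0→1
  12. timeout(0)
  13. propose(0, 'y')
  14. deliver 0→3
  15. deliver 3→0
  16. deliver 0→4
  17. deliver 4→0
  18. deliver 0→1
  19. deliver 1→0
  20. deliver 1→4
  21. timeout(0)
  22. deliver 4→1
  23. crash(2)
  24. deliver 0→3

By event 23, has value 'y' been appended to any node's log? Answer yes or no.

e1 propose(0,'p'): 0[coor,t=1,-]
e2 deliver 0→1: 1[part,t=1,-]
e3 deliver 1→0: ·
e4 deliver 0→4: 4[part,t=1,-]
e5 deliver 4→0: ·
e6 deliver 0→3: 3[part,t=1,-]
e7 deliver 3→0: ·
e8 deliver 0→2: 2[part,t=1,-]
e9 deliver 2→0: 0[coor,t=1,p]
e10 deliver 0→4: 4[part,t=1,p]
e11 deliver 0→1: 1[part,t=1,p]
e12 timeout(0): 0[coor,t=2,p]
e13 propose(0,'y'): 0[coor,t=3,p]
e14 deliver 0→3: 3[part,t=1,p]
e15 deliver 3→0: ·
e16 deliver 0→4: 4[part,t=2,p]
e17 deliver 4→0: ·
e18 deliver 0→1: 1[part,t=2,p]
e19 deliver 1→0: ·
e20 deliver 1→4: ·
e21 timeout(0): 0[coor,t=4,p]
e22 deliver 4→1: ·
e23 crash(2): 2[✗part,t=1,-]

no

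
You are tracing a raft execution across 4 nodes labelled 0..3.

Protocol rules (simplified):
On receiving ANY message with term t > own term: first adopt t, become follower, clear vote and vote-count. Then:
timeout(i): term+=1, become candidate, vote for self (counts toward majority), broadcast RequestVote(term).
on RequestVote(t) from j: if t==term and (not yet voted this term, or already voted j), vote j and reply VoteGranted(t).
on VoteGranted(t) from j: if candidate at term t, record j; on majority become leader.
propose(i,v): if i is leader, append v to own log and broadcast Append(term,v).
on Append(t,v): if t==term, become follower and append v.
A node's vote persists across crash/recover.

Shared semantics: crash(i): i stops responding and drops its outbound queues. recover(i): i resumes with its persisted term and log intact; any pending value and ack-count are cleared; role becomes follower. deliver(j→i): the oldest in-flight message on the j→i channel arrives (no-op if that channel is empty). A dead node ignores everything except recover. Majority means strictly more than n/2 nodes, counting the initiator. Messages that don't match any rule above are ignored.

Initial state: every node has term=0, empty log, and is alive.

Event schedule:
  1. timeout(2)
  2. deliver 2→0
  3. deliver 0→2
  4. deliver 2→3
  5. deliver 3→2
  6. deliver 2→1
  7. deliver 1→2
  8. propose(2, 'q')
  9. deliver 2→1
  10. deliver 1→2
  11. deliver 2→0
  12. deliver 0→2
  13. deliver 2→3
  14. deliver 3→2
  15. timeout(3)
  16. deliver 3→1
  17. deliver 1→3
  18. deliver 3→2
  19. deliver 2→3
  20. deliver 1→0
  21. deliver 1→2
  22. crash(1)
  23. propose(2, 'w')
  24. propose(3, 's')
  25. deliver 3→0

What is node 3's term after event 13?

e1 timeout(2): 2[cand,t=1,-]
e2 deliver 2→0: 0[foll,t=1,-]
e3 deliver 0→2: ·
e4 deliver 2→3: 3[foll,t=1,-]
e5 deliver 3→2: 2[lead,t=1,-]
e6 deliver 2→1: 1[foll,t=1,-]
e7 deliver 1→2: ·
e8 propose(2,'q'): 2[lead,t=1,q]
e9 deliver 2→1: 1[foll,t=1,q]
e10 deliver 1→2: ·
e11 deliver 2→0: 0[foll,t=1,q]
e12 deliver 0→2: ·
e13 deliver 2→3: 3[foll,t=1,q]

1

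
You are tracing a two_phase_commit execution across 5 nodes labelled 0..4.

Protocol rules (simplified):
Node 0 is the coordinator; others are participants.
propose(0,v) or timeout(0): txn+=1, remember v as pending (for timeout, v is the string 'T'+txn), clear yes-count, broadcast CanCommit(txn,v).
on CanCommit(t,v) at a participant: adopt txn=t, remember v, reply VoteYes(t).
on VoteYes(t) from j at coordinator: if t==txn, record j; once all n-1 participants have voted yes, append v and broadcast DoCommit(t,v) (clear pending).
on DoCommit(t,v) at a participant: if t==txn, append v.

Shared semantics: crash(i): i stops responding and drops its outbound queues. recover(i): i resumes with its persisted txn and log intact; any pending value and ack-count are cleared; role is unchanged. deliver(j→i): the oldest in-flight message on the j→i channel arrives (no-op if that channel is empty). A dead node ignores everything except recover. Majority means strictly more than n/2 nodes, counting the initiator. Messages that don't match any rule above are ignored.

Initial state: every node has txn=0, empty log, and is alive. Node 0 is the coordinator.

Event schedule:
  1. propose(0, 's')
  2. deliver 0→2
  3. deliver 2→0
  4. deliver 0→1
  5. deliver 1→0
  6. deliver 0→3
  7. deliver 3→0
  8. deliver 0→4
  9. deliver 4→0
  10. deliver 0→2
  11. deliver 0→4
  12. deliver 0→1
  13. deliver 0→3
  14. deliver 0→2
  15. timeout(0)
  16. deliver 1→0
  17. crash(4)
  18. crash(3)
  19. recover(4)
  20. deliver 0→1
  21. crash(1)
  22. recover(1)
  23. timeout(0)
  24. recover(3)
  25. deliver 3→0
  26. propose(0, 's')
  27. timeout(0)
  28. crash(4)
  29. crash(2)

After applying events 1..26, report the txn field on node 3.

1

[1] propose(0,'s') → N0(coor t1 [-])
[2] deliver 0→2 → N2(part t1 [-])
[3] deliver 2→0 → ∅
[4] deliver 0→1 → N1(part t1 [-])
[5] deliver 1→0 → ∅
[6] deliver 0→3 → N3(part t1 [-])
[7] deliver 3→0 → ∅
[8] deliver 0→4 → N4(part t1 [-])
[9] deliver 4→0 → N0(coor t1 [s])
[10] deliver 0→2 → N2(part t1 [s])
[11] deliver 0→4 → N4(part t1 [s])
[12] deliver 0→1 → N1(part t1 [s])
[13] deliver 0→3 → N3(part t1 [s])
[14] deliver 0→2 → ∅
[15] timeout(0) → N0(coor t2 [s])
[16] deliver 1→0 → ∅
[17] crash(4) → N4(✗part t1 [s])
[18] crash(3) → N3(✗part t1 [s])
[19] recover(4) → N4(part t1 [s])
[20] deliver 0→1 → N1(part t2 [s])
[21] crash(1) → N1(✗part t2 [s])
[22] recover(1) → N1(part t2 [s])
[23] timeout(0) → N0(coor t3 [s])
[24] recover(3) → N3(part t1 [s])
[25] deliver 3→0 → ∅
[26] propose(0,'s') → N0(coor t4 [s])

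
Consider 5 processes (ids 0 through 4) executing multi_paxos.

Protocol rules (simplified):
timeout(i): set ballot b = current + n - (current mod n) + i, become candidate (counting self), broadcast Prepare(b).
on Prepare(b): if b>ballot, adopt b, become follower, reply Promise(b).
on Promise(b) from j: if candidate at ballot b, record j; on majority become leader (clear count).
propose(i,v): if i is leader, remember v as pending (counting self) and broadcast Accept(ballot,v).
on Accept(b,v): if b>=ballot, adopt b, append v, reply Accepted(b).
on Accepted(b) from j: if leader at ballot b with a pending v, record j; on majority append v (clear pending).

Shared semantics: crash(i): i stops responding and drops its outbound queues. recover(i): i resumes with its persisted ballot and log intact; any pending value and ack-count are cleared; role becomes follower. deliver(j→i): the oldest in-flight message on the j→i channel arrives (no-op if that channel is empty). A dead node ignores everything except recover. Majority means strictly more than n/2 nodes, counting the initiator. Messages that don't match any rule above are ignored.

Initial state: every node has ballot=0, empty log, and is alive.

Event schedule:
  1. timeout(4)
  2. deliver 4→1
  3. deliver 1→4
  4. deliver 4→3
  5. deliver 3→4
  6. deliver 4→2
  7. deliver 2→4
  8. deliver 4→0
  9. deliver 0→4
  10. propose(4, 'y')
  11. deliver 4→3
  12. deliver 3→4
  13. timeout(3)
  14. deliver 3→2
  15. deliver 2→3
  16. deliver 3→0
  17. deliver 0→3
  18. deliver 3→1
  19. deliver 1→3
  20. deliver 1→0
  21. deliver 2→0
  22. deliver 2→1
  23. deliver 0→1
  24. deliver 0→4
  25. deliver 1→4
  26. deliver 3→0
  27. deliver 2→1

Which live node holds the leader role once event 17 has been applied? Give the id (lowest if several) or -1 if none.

e1 timeout(4): 4[cand,b=9,-]
e2 deliver 4→1: 1[foll,b=9,-]
e3 deliver 1→4: ·
e4 deliver 4→3: 3[foll,b=9,-]
e5 deliver 3→4: 4[lead,b=9,-]
e6 deliver 4→2: 2[foll,b=9,-]
e7 deliver 2→4: ·
e8 deliver 4→0: 0[foll,b=9,-]
e9 deliver 0→4: ·
e10 propose(4,'y'): ·
e11 deliver 4→3: 3[foll,b=9,y]
e12 deliver 3→4: ·
e13 timeout(3): 3[cand,b=13,y]
e14 deliver 3→2: 2[foll,b=13,-]
e15 deliver 2→3: ·
e16 deliver 3→0: 0[foll,b=13,-]
e17 deliver 0→3: 3[lead,b=13,y]

3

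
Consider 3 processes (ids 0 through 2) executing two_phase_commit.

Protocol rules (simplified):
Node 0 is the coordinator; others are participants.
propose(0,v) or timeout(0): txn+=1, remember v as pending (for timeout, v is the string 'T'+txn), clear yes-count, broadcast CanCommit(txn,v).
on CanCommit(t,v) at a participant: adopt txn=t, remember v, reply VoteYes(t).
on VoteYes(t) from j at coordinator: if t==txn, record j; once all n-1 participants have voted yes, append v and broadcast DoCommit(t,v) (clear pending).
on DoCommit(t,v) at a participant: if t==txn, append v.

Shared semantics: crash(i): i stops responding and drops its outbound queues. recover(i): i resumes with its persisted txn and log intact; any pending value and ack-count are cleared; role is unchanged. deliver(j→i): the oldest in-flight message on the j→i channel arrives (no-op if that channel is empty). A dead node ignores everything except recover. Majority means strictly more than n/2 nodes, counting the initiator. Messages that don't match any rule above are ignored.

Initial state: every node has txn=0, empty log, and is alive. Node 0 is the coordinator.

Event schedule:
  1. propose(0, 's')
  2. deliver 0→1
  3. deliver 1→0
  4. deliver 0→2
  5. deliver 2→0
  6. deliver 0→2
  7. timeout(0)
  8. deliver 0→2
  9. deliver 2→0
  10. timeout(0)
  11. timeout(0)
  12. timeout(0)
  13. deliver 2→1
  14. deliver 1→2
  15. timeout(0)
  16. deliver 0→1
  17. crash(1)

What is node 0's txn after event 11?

4

1. propose(0,'s'):  <0:coor t1 ->
2. deliver 0→1:  <1:part t1 ->
3. deliver 1→0:  nop
4. deliver 0→2:  <2:part t1 ->
5. deliver 2→0:  <0:coor t1 s>
6. deliver 0→2:  <2:part t1 s>
7. timeout(0):  <0:coor t2 s>
8. deliver 0→2:  <2:part t2 s>
9. deliver 2→0:  nop
10. timeout(0):  <0:coor t3 s>
11. timeout(0):  <0:coor t4 s>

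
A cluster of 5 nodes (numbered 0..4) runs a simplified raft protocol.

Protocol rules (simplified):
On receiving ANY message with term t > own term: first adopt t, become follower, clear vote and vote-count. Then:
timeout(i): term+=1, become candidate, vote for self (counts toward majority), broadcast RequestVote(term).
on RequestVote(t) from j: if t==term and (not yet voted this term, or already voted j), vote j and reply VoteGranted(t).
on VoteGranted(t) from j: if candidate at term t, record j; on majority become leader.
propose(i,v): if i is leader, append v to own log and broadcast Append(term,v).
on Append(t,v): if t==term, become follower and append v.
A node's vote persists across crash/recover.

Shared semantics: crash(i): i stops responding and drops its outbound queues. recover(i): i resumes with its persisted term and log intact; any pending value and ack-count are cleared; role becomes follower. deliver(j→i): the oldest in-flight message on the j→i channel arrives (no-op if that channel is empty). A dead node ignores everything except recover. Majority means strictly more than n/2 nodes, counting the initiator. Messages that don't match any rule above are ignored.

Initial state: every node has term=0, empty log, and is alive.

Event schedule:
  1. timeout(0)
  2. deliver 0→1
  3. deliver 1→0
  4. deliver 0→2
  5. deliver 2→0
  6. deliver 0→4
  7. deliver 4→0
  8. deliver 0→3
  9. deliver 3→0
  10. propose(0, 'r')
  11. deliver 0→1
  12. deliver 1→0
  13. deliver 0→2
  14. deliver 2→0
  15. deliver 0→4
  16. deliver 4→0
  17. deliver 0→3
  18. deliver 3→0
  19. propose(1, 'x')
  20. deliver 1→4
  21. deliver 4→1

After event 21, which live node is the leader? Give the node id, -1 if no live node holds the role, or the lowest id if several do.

0

step 1 timeout(0): 0={cand,t=1,log=-}
step 2 deliver 0→1: 1={foll,t=1,log=-}
step 3 deliver 1→0: —
step 4 deliver 0→2: 2={foll,t=1,log=-}
step 5 deliver 2→0: 0={lead,t=1,log=-}
step 6 deliver 0→4: 4={foll,t=1,log=-}
step 7 deliver 4→0: —
step 8 deliver 0→3: 3={foll,t=1,log=-}
step 9 deliver 3→0: —
step 10 propose(0,'r'): 0={lead,t=1,log=r}
step 11 deliver 0→1: 1={foll,t=1,log=r}
step 12 deliver 1→0: —
step 13 deliver 0→2: 2={foll,t=1,log=r}
step 14 deliver 2→0: —
step 15 deliver 0→4: 4={foll,t=1,log=r}
step 16 deliver 4→0: —
step 17 deliver 0→3: 3={foll,t=1,log=r}
step 18 deliver 3→0: —
step 19 propose(1,'x'): —
step 20 deliver 1→4: —
step 21 deliver 4→1: —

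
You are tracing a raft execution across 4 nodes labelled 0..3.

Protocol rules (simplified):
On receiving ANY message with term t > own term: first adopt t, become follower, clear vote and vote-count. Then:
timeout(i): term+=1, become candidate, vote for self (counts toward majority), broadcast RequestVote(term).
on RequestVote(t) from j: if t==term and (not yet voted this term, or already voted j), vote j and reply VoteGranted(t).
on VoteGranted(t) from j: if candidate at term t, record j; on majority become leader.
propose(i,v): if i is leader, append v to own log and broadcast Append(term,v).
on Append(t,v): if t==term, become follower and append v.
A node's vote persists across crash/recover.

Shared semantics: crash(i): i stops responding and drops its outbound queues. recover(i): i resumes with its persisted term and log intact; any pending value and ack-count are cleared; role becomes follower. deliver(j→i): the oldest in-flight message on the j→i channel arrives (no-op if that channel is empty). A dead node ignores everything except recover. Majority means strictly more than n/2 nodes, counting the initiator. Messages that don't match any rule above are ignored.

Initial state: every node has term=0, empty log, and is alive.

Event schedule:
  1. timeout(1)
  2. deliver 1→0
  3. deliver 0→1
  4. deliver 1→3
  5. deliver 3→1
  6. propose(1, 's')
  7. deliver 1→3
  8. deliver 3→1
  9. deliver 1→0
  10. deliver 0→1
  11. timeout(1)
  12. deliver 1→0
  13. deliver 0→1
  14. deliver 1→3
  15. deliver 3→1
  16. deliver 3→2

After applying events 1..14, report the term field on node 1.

1. timeout(1):  <1:cand t1 ->
2. deliver 1→0:  <0:foll t1 ->
3. deliver 0→1:  nop
4. deliver 1→3:  <3:foll t1 ->
5. deliver 3→1:  <1:lead t1 ->
6. propose(1,'s'):  <1:lead t1 s>
7. deliver 1→3:  <3:foll t1 s>
8. deliver 3→1:  nop
9. deliver 1→0:  <0:foll t1 s>
10. deliver 0→1:  nop
11. timeout(1):  <1:cand t2 s>
12. deliver 1→0:  <0:foll t2 s>
13. deliver 0→1:  nop
14. deliver 1→3:  <3:foll t2 s>

2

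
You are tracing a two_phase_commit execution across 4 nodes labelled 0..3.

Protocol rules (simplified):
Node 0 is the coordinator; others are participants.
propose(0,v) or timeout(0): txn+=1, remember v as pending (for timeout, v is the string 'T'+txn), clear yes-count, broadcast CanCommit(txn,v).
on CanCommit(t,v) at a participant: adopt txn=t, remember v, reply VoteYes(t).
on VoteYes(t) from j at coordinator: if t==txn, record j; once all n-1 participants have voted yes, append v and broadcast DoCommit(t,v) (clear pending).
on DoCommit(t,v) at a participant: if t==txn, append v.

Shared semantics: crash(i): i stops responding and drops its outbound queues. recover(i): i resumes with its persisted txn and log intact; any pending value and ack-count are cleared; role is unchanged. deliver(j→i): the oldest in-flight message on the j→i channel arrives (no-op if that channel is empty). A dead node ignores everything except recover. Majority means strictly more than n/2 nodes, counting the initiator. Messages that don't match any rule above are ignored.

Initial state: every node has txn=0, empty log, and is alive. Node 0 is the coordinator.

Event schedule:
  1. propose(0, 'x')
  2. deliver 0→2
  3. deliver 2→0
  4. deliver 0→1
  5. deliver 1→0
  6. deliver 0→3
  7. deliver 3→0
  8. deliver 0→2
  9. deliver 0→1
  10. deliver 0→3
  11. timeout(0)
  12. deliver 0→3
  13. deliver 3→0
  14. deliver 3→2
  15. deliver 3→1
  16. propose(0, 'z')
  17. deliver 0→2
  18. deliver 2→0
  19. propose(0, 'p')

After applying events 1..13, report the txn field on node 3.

2

1. propose(0,'x'):  <0:coor t1 ->
2. deliver 0→2:  <2:part t1 ->
3. deliver 2→0:  nop
4. deliver 0→1:  <1:part t1 ->
5. deliver 1→0:  nop
6. deliver 0→3:  <3:part t1 ->
7. deliver 3→0:  <0:coor t1 x>
8. deliver 0→2:  <2:part t1 x>
9. deliver 0→1:  <1:part t1 x>
10. deliver 0→3:  <3:part t1 x>
11. timeout(0):  <0:coor t2 x>
12. deliver 0→3:  <3:part t2 x>
13. deliver 3→0:  nop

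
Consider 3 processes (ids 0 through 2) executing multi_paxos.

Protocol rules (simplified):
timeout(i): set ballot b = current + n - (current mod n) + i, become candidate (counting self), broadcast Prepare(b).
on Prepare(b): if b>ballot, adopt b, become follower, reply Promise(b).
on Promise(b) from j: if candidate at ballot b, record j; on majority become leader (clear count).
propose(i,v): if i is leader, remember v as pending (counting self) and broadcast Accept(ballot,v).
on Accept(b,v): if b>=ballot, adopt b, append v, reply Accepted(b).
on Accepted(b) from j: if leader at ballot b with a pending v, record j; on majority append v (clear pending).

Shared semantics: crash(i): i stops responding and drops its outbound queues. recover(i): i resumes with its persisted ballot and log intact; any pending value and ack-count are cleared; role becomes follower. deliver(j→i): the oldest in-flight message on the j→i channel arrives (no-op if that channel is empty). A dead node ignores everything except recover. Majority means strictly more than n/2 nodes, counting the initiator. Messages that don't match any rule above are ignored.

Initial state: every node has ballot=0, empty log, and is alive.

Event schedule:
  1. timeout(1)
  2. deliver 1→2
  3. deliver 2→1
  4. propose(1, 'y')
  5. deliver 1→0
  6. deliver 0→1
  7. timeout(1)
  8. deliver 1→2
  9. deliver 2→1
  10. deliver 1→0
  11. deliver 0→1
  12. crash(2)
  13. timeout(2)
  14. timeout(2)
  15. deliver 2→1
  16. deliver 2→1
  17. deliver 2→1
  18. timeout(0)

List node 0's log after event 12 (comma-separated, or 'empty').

after 1 — timeout(1): n1:cand/b4/[-]
after 2 — deliver 1→2: n2:foll/b4/[-]
after 3 — deliver 2→1: n1:lead/b4/[-]
after 4 — propose(1,'y'): ·
after 5 — deliver 1→0: n0:foll/b4/[-]
after 6 — deliver 0→1: ·
after 7 — timeout(1): n1:cand/b7/[-]
after 8 — deliver 1→2: n2:foll/b4/[y]
after 9 — deliver 2→1: ·
after 10 — deliver 1→0: n0:foll/b4/[y]
after 11 — deliver 0→1: ·
after 12 — crash(2): n2:✗foll/b4/[y]

y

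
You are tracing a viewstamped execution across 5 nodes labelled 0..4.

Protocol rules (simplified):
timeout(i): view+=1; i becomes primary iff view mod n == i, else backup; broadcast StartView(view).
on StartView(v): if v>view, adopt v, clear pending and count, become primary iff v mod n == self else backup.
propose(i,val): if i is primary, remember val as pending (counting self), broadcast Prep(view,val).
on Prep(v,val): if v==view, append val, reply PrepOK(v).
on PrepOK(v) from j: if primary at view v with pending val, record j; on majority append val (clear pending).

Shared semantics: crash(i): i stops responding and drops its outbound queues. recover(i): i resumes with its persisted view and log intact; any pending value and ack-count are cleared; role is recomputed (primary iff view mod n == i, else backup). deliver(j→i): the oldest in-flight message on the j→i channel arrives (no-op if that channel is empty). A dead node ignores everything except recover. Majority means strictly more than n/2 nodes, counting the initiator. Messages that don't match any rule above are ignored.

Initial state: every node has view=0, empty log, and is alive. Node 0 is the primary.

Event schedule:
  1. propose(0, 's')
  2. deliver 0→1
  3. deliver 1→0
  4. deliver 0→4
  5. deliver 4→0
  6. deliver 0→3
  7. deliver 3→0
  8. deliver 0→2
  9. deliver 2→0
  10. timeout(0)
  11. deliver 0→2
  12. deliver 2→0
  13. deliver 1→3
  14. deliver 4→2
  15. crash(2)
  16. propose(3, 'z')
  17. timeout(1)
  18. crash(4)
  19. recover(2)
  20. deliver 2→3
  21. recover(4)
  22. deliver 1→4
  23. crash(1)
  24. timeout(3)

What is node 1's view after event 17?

1. propose(0,'s'):  nop
2. deliver 0→1:  <1:back v0 s>
3. deliver 1→0:  nop
4. deliver 0→4:  <4:back v0 s>
5. deliver 4→0:  <0:prim v0 s>
6. deliver 0→3:  <3:back v0 s>
7. deliver 3→0:  nop
8. deliver 0→2:  <2:back v0 s>
9. deliver 2→0:  nop
10. timeout(0):  <0:back v1 s>
11. deliver 0→2:  <2:back v1 s>
12. deliver 2→0:  nop
13. deliver 1→3:  nop
14. deliver 4→2:  nop
15. crash(2):  <2:✗back v1 s>
16. propose(3,'z'):  nop
17. timeout(1):  <1:prim v1 s>

1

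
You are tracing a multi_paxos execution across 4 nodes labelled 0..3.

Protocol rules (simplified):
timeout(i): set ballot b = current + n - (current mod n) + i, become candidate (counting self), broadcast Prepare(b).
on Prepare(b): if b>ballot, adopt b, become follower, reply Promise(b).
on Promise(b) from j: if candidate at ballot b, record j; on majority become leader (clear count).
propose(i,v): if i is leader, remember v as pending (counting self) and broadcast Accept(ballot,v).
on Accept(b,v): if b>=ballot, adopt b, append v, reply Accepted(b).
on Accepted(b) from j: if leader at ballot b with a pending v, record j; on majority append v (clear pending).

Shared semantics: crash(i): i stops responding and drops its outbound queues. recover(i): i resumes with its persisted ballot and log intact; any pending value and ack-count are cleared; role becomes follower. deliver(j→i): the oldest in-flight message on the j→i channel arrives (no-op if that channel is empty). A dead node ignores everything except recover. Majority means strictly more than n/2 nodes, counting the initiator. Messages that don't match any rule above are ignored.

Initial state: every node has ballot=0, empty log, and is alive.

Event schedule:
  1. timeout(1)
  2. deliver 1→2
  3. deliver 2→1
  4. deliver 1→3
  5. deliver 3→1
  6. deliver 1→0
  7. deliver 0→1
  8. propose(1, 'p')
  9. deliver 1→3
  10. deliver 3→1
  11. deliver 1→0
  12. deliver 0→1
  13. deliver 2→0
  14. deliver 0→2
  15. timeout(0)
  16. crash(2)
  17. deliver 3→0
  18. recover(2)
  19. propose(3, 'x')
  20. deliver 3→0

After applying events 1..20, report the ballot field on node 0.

e1 timeout(1): 1[cand,b=5,-]
e2 deliver 1→2: 2[foll,b=5,-]
e3 deliver 2→1: ·
e4 deliver 1→3: 3[foll,b=5,-]
e5 deliver 3→1: 1[lead,b=5,-]
e6 deliver 1→0: 0[foll,b=5,-]
e7 deliver 0→1: ·
e8 propose(1,'p'): ·
e9 deliver 1→3: 3[foll,b=5,p]
e10 deliver 3→1: ·
e11 deliver 1→0: 0[foll,b=5,p]
e12 deliver 0→1: 1[lead,b=5,p]
e13 deliver 2→0: ·
e14 deliver 0→2: ·
e15 timeout(0): 0[cand,b=8,p]
e16 crash(2): 2[✗foll,b=5,-]
e17 deliver 3→0: ·
e18 recover(2): 2[foll,b=5,-]
e19 propose(3,'x'): ·
e20 deliver 3→0: ·

8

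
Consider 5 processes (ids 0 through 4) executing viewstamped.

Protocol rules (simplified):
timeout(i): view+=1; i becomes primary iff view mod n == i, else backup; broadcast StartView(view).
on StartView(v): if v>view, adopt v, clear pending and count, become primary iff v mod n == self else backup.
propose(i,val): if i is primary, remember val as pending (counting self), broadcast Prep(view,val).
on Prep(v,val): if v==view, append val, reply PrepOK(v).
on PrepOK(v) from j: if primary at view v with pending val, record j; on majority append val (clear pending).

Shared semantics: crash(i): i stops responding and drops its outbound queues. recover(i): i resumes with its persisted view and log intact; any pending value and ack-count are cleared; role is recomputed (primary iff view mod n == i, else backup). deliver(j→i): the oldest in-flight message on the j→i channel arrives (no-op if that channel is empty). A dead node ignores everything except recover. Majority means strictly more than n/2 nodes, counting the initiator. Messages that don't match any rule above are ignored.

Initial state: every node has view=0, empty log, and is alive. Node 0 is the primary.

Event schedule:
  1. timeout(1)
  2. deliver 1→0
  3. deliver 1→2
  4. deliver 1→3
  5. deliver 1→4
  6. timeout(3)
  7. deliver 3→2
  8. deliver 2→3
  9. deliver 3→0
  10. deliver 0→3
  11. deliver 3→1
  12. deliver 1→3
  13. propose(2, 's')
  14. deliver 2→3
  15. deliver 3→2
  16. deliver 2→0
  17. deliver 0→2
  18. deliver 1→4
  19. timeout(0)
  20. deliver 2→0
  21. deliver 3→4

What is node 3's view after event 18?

[1] timeout(1) → N1(prim v1 [-])
[2] deliver 1→0 → N0(back v1 [-])
[3] deliver 1→2 → N2(back v1 [-])
[4] deliver 1→3 → N3(back v1 [-])
[5] deliver 1→4 → N4(back v1 [-])
[6] timeout(3) → N3(back v2 [-])
[7] deliver 3→2 → N2(prim v2 [-])
[8] deliver 2→3 → ∅
[9] deliver 3→0 → N0(back v2 [-])
[10] deliver 0→3 → ∅
[11] deliver 3→1 → N1(back v2 [-])
[12] deliver 1→3 → ∅
[13] propose(2,'s') → ∅
[14] deliver 2→3 → N3(back v2 [s])
[15] deliver 3→2 → ∅
[16] deliver 2→0 → N0(back v2 [s])
[17] deliver 0→2 → N2(prim v2 [s])
[18] deliver 1→4 → ∅

2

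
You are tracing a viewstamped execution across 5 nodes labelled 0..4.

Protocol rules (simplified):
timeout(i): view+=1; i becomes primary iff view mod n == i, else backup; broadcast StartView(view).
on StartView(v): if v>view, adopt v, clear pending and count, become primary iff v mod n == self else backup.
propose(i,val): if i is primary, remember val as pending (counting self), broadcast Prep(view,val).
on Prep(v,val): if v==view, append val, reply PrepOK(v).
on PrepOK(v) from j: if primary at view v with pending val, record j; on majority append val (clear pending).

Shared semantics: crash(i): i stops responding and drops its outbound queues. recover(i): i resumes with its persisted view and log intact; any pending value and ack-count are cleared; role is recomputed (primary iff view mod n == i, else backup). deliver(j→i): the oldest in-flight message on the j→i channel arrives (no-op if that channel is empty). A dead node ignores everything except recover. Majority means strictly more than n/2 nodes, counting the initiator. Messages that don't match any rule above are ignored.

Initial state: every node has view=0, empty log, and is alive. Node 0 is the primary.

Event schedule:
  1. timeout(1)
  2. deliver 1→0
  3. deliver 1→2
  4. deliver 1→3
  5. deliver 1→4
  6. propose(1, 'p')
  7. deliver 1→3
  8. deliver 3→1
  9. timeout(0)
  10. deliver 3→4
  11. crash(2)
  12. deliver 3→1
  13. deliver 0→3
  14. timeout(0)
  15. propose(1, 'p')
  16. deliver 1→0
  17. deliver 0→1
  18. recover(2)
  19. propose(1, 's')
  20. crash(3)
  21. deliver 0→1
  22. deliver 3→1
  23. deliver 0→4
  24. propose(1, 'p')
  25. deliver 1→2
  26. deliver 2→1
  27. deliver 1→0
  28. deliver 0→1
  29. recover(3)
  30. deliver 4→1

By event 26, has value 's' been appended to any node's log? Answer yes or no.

e1 timeout(1): 1[prim,v=1,-]
e2 deliver 1→0: 0[back,v=1,-]
e3 deliver 1→2: 2[back,v=1,-]
e4 deliver 1→3: 3[back,v=1,-]
e5 deliver 1→4: 4[back,v=1,-]
e6 propose(1,'p'): ·
e7 deliver 1→3: 3[back,v=1,p]
e8 deliver 3→1: ·
e9 timeout(0): 0[back,v=2,-]
e10 deliver 3→4: ·
e11 crash(2): 2[✗back,v=1,-]
e12 deliver 3→1: ·
e13 deliver 0→3: 3[back,v=2,p]
e14 timeout(0): 0[back,v=3,-]
e15 propose(1,'p'): ·
e16 deliver 1→0: ·
e17 deliver 0→1: 1[back,v=2,-]
e18 recover(2): 2[back,v=1,-]
e19 propose(1,'s'): ·
e20 crash(3): 3[✗back,v=2,p]
e21 deliver 0→1: 1[back,v=3,-]
e22 deliver 3→1: ·
e23 deliver 0→4: 4[back,v=2,-]
e24 propose(1,'p'): ·
e25 deliver 1→2: 2[back,v=1,p]
e26 deliver 2→1: ·

no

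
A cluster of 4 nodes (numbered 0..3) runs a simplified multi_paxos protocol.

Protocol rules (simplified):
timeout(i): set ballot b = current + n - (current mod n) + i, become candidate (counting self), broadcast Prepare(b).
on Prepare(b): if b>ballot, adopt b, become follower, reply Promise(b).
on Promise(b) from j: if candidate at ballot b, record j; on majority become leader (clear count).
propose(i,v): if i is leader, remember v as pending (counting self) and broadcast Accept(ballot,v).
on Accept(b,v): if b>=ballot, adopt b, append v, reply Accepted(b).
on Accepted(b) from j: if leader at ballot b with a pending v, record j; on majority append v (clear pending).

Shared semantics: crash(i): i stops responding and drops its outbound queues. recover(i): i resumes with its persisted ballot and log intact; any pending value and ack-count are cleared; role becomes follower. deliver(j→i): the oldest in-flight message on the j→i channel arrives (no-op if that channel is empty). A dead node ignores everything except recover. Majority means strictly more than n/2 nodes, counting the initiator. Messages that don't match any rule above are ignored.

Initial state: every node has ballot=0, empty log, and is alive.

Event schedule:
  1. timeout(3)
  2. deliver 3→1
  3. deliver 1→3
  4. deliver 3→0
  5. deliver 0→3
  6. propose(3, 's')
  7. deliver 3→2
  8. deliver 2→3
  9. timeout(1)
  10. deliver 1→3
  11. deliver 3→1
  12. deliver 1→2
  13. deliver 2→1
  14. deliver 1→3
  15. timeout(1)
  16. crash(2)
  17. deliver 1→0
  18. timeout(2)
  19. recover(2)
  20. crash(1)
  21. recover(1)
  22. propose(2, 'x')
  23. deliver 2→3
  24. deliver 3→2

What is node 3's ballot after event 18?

9

step 1 timeout(3): 3={cand,b=7,log=-}
step 2 deliver 3→1: 1={foll,b=7,log=-}
step 3 deliver 1→3: —
step 4 deliver 3→0: 0={foll,b=7,log=-}
step 5 deliver 0→3: 3={lead,b=7,log=-}
step 6 propose(3,'s'): —
step 7 deliver 3→2: 2={foll,b=7,log=-}
step 8 deliver 2→3: —
step 9 timeout(1): 1={cand,b=9,log=-}
step 10 deliver 1→3: 3={foll,b=9,log=-}
step 11 deliver 3→1: —
step 12 deliver 1→2: 2={foll,b=9,log=-}
step 13 deliver 2→1: —
step 14 deliver 1→3: —
step 15 timeout(1): 1={cand,b=13,log=-}
step 16 crash(2): 2={✗foll,b=9,log=-}
step 17 deliver 1→0: 0={foll,b=9,log=-}
step 18 timeout(2): —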